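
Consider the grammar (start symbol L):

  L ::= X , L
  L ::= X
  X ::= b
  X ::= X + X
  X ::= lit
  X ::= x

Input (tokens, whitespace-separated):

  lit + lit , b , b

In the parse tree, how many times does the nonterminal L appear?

[L [X [X lit] + [X lit]] , [L [X b] , [L [X b]]]]

3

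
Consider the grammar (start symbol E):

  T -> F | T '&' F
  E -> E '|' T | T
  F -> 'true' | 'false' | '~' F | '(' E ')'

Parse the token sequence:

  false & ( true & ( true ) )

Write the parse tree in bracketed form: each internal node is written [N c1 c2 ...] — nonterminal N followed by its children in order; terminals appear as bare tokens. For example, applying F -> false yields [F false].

[E [T [T [F false]] & [F ( [E [T [T [F true]] & [F ( [E [T [F true]]] )]]] )]]]

E
T
T & F
F & F
false & F
false & ( E )
false & ( T )
false & ( T & F )
false & ( F & F )
false & ( true & F )
false & ( true & ( E ) )
false & ( true & ( T ) )
false & ( true & ( F ) )
false & ( true & ( true ) )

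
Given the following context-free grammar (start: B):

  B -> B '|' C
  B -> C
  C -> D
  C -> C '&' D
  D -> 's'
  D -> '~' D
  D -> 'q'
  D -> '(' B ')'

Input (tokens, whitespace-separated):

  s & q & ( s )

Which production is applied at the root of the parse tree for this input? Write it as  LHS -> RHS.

B -> C

[B [C [C [C [D s]] & [D q]] & [D ( [B [C [D s]]] )]]]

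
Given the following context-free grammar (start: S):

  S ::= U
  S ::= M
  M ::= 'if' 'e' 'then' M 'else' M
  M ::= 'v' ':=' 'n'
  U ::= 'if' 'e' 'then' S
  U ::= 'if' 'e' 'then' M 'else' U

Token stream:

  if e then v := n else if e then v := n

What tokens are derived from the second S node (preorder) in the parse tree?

[S [U if e then [M v := n] else [U if e then [S [M v := n]]]]]

v := n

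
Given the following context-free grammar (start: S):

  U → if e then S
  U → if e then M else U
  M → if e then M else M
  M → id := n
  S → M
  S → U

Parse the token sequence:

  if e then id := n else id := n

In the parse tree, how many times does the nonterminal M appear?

3

[S [M if e then [M id := n] else [M id := n]]]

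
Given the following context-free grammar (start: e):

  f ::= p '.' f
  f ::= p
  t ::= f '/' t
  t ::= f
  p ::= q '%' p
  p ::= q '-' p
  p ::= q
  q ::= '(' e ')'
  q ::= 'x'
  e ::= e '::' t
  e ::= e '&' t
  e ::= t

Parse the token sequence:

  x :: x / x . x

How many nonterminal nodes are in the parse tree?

[e [e [t [f [p [q x]]]]] :: [t [f [p [q x]]] / [t [f [p [q x]] . [f [p [q x]]]]]]]

17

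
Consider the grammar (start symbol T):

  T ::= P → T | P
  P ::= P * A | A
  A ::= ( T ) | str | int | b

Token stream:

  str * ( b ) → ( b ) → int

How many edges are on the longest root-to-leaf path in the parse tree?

[T [P [P [A str]] * [A ( [T [P [A b]]] )]] → [T [P [A ( [T [P [A b]]] )]] → [T [P [A int]]]]]

7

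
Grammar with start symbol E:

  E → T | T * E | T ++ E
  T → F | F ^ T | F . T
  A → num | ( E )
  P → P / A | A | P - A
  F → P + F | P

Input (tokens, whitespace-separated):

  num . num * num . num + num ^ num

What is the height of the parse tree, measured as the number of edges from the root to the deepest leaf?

8

[E [T [F [P [A num]]] . [T [F [P [A num]]]]] * [E [T [F [P [A num]]] . [T [F [P [A num]] + [F [P [A num]]]] ^ [T [F [P [A num]]]]]]]]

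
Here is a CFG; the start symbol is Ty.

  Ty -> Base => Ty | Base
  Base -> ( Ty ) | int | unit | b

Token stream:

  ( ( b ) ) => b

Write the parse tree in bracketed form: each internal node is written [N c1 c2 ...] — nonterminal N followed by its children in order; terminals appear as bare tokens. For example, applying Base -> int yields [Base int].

[Ty [Base ( [Ty [Base ( [Ty [Base b]] )]] )] => [Ty [Base b]]]

Ty
Base => Ty
( Ty ) => Ty
( Base ) => Ty
( ( Ty ) ) => Ty
( ( Base ) ) => Ty
( ( b ) ) => Ty
( ( b ) ) => Base
( ( b ) ) => b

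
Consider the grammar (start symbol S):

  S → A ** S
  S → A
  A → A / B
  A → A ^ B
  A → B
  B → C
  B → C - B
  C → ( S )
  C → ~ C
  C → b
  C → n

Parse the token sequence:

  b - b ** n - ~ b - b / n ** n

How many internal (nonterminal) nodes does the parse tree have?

[S [A [B [C b] - [B [C b]]]] ** [S [A [A [B [C n] - [B [C ~ [C b]] - [B [C b]]]]] / [B [C n]]] ** [S [A [B [C n]]]]]]

22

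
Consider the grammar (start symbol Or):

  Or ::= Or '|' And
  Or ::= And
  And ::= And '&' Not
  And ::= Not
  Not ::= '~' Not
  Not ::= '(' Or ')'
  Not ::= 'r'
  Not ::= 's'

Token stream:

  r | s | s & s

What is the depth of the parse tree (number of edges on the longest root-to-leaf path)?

[Or [Or [Or [And [Not r]]] | [And [Not s]]] | [And [And [Not s]] & [Not s]]]

5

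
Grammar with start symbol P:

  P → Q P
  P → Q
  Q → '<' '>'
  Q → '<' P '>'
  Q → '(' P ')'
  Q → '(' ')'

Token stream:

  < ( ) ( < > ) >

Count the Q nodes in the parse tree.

4

[P [Q < [P [Q ( )] [P [Q ( [P [Q < >]] )]]] >]]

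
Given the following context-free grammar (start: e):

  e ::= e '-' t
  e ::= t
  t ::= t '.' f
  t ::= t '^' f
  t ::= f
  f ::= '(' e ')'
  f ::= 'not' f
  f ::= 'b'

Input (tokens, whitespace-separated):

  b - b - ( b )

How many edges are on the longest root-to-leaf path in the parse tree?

6

[e [e [e [t [f b]]] - [t [f b]]] - [t [f ( [e [t [f b]]] )]]]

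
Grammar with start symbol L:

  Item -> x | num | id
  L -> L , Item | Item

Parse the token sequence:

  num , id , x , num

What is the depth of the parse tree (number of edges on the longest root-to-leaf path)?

[L [L [L [L [Item num]] , [Item id]] , [Item x]] , [Item num]]

5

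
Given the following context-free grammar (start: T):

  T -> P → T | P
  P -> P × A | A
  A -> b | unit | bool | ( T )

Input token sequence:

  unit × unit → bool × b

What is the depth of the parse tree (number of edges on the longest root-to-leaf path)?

[T [P [P [A unit]] × [A unit]] → [T [P [P [A bool]] × [A b]]]]

5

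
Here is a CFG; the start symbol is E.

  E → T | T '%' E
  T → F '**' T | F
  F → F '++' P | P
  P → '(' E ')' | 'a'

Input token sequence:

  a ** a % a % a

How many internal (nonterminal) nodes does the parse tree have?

15

[E [T [F [P a]] ** [T [F [P a]]]] % [E [T [F [P a]]] % [E [T [F [P a]]]]]]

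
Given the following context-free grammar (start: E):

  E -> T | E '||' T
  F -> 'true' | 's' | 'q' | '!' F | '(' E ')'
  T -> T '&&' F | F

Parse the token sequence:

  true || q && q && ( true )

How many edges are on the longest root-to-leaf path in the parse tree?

6

[E [E [T [F true]]] || [T [T [T [F q]] && [F q]] && [F ( [E [T [F true]]] )]]]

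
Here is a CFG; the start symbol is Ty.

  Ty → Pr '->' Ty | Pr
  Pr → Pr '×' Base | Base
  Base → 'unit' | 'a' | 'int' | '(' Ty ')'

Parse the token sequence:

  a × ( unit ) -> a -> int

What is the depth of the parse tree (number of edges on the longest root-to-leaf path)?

6

[Ty [Pr [Pr [Base a]] × [Base ( [Ty [Pr [Base unit]]] )]] -> [Ty [Pr [Base a]] -> [Ty [Pr [Base int]]]]]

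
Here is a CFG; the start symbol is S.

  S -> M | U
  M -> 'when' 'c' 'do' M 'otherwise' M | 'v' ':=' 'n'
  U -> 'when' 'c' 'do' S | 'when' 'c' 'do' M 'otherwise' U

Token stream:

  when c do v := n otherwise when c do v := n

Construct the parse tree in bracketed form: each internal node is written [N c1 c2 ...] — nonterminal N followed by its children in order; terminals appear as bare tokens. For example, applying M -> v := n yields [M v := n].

[S [U when c do [M v := n] otherwise [U when c do [S [M v := n]]]]]

S
U
when c do M otherwise U
when c do v := n otherwise U
when c do v := n otherwise when c do S
when c do v := n otherwise when c do M
when c do v := n otherwise when c do v := n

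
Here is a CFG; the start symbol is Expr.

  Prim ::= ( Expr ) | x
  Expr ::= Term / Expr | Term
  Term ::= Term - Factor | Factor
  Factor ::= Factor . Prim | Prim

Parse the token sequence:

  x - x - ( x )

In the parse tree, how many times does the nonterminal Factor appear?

4

[Expr [Term [Term [Term [Factor [Prim x]]] - [Factor [Prim x]]] - [Factor [Prim ( [Expr [Term [Factor [Prim x]]]] )]]]]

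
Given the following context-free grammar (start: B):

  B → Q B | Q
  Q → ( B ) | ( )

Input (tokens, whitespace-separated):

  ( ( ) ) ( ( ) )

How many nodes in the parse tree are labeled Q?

[B [Q ( [B [Q ( )]] )] [B [Q ( [B [Q ( )]] )]]]

4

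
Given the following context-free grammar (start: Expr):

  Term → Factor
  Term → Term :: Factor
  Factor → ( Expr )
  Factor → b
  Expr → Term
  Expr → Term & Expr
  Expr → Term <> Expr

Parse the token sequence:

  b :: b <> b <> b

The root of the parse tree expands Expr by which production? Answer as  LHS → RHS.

Expr → Term <> Expr

[Expr [Term [Term [Factor b]] :: [Factor b]] <> [Expr [Term [Factor b]] <> [Expr [Term [Factor b]]]]]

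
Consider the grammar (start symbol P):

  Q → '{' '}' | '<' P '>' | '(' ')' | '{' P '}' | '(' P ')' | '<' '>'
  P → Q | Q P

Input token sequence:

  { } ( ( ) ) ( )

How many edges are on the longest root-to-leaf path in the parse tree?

5

[P [Q { }] [P [Q ( [P [Q ( )]] )] [P [Q ( )]]]]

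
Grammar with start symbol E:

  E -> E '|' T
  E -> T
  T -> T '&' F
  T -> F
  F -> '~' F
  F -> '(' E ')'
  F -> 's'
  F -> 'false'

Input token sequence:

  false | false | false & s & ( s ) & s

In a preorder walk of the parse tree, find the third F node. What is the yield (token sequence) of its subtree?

[E [E [E [T [F false]]] | [T [F false]]] | [T [T [T [T [F false]] & [F s]] & [F ( [E [T [F s]]] )]] & [F s]]]

false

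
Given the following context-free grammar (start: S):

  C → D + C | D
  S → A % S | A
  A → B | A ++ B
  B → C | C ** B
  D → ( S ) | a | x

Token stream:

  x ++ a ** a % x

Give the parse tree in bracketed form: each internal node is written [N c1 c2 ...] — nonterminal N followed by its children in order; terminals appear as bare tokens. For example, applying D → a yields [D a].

[S [A [A [B [C [D x]]]] ++ [B [C [D a]] ** [B [C [D a]]]]] % [S [A [B [C [D x]]]]]]

S
A % S
A ++ B % S
B ++ B % S
C ++ B % S
D ++ B % S
x ++ B % S
x ++ C ** B % S
x ++ D ** B % S
x ++ a ** B % S
x ++ a ** C % S
x ++ a ** D % S
x ++ a ** a % S
x ++ a ** a % A
x ++ a ** a % B
x ++ a ** a % C
x ++ a ** a % D
x ++ a ** a % x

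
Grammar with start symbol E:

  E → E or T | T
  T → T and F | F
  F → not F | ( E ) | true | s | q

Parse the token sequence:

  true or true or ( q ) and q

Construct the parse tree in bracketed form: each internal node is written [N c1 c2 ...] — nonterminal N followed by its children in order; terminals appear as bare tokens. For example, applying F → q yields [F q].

[E [E [E [T [F true]]] or [T [F true]]] or [T [T [F ( [E [T [F q]]] )]] and [F q]]]

E
E or T
E or T or T
T or T or T
F or T or T
true or T or T
true or F or T
true or true or T
true or true or T and F
true or true or F and F
true or true or ( E ) and F
true or true or ( T ) and F
true or true or ( F ) and F
true or true or ( q ) and F
true or true or ( q ) and q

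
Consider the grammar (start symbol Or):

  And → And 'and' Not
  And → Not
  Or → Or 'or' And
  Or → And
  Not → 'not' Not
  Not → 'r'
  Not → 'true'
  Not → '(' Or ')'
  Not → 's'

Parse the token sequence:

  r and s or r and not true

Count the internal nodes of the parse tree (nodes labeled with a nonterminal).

11

[Or [Or [And [And [Not r]] and [Not s]]] or [And [And [Not r]] and [Not not [Not true]]]]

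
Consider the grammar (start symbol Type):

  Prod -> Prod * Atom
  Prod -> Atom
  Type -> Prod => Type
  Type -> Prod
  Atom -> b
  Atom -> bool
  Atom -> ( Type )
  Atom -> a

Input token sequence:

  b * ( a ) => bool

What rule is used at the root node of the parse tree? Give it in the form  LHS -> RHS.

[Type [Prod [Prod [Atom b]] * [Atom ( [Type [Prod [Atom a]]] )]] => [Type [Prod [Atom bool]]]]

Type -> Prod => Type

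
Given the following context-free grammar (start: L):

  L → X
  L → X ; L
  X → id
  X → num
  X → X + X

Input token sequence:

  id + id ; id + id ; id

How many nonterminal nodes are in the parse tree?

10

[L [X [X id] + [X id]] ; [L [X [X id] + [X id]] ; [L [X id]]]]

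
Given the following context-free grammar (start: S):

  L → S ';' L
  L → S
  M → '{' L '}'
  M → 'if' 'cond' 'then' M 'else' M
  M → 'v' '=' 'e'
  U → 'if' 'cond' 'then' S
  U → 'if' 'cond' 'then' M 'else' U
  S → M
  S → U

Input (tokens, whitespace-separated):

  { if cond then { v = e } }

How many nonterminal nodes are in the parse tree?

[S [M { [L [S [U if cond then [S [M { [L [S [M v = e]]] }]]]]] }]]

10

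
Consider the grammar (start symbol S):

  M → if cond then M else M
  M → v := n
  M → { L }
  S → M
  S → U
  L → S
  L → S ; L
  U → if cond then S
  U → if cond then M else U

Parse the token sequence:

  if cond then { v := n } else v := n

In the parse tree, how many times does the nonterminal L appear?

[S [M if cond then [M { [L [S [M v := n]]] }] else [M v := n]]]

1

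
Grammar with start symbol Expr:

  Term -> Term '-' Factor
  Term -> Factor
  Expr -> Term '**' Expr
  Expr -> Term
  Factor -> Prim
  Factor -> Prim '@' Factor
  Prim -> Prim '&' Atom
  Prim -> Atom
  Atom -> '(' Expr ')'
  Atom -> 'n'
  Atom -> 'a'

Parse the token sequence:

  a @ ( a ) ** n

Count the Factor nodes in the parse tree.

[Expr [Term [Factor [Prim [Atom a]] @ [Factor [Prim [Atom ( [Expr [Term [Factor [Prim [Atom a]]]]] )]]]]] ** [Expr [Term [Factor [Prim [Atom n]]]]]]

4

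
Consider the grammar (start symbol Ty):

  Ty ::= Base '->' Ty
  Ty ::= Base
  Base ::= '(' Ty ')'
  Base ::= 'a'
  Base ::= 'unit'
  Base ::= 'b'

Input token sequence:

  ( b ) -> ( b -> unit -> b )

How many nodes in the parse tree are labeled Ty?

6

[Ty [Base ( [Ty [Base b]] )] -> [Ty [Base ( [Ty [Base b] -> [Ty [Base unit] -> [Ty [Base b]]]] )]]]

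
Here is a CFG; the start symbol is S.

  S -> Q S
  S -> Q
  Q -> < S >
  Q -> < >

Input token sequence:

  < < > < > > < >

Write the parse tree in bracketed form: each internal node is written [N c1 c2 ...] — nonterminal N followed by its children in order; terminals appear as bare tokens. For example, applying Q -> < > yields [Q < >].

[S [Q < [S [Q < >] [S [Q < >]]] >] [S [Q < >]]]

S
Q S
< S > S
< Q S > S
< < > S > S
< < > Q > S
< < > < > > S
< < > < > > Q
< < > < > > < >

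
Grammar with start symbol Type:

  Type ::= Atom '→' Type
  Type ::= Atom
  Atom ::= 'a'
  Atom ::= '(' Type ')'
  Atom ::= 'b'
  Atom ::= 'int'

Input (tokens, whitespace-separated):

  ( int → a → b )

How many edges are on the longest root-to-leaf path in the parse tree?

6

[Type [Atom ( [Type [Atom int] → [Type [Atom a] → [Type [Atom b]]]] )]]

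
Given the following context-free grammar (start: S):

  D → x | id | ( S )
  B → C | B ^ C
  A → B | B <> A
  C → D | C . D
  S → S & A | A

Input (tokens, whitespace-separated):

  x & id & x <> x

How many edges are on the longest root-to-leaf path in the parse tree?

7

[S [S [S [A [B [C [D x]]]]] & [A [B [C [D id]]]]] & [A [B [C [D x]]] <> [A [B [C [D x]]]]]]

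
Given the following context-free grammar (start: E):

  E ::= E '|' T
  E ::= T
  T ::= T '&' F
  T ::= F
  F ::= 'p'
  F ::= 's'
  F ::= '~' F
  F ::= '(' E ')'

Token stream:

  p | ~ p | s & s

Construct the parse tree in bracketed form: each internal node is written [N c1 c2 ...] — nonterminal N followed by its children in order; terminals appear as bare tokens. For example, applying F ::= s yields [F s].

[E [E [E [T [F p]]] | [T [F ~ [F p]]]] | [T [T [F s]] & [F s]]]

E
E | T
E | T | T
T | T | T
F | T | T
p | T | T
p | F | T
p | ~ F | T
p | ~ p | T
p | ~ p | T & F
p | ~ p | F & F
p | ~ p | s & F
p | ~ p | s & s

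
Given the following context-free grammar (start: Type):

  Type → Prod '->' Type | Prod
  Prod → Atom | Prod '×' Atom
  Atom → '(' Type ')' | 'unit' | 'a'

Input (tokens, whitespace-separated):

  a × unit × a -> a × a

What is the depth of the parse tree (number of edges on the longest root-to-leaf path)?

5

[Type [Prod [Prod [Prod [Atom a]] × [Atom unit]] × [Atom a]] -> [Type [Prod [Prod [Atom a]] × [Atom a]]]]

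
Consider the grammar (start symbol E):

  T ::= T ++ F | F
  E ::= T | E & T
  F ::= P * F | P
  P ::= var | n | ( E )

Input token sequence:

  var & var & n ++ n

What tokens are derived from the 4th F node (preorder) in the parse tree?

n

[E [E [E [T [F [P var]]]] & [T [F [P var]]]] & [T [T [F [P n]]] ++ [F [P n]]]]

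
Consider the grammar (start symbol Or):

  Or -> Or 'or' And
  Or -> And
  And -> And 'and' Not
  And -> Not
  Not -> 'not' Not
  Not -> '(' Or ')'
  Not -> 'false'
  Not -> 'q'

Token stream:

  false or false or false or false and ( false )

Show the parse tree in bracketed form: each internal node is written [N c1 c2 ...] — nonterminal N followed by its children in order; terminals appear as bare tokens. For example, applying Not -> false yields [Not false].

[Or [Or [Or [Or [And [Not false]]] or [And [Not false]]] or [And [Not false]]] or [And [And [Not false]] and [Not ( [Or [And [Not false]]] )]]]

Or
Or or And
Or or And or And
Or or And or And or And
And or And or And or And
Not or And or And or And
false or And or And or And
false or Not or And or And
false or false or And or And
false or false or Not or And
false or false or false or And
false or false or false or And and Not
false or false or false or Not and Not
false or false or false or false and Not
false or false or false or false and ( Or )
false or false or false or false and ( And )
false or false or false or false and ( Not )
false or false or false or false and ( false )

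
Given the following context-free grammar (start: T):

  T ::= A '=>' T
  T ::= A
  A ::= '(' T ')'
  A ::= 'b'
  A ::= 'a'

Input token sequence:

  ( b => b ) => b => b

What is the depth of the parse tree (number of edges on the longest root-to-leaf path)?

[T [A ( [T [A b] => [T [A b]]] )] => [T [A b] => [T [A b]]]]

5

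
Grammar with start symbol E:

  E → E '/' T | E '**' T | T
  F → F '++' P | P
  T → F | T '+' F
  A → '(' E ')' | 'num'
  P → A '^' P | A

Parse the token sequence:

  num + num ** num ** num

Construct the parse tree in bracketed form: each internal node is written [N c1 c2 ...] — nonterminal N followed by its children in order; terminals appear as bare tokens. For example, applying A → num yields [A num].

[E [E [E [T [T [F [P [A num]]]] + [F [P [A num]]]]] ** [T [F [P [A num]]]]] ** [T [F [P [A num]]]]]

E
E ** T
E ** T ** T
T ** T ** T
T + F ** T ** T
F + F ** T ** T
P + F ** T ** T
A + F ** T ** T
num + F ** T ** T
num + P ** T ** T
num + A ** T ** T
num + num ** T ** T
num + num ** F ** T
num + num ** P ** T
num + num ** A ** T
num + num ** num ** T
num + num ** num ** F
num + num ** num ** P
num + num ** num ** A
num + num ** num ** num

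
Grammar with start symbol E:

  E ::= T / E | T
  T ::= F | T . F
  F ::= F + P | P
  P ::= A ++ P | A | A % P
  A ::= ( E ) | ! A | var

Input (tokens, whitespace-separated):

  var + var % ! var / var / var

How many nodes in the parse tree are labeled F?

[E [T [F [F [P [A var]]] + [P [A var] % [P [A ! [A var]]]]]] / [E [T [F [P [A var]]]] / [E [T [F [P [A var]]]]]]]

4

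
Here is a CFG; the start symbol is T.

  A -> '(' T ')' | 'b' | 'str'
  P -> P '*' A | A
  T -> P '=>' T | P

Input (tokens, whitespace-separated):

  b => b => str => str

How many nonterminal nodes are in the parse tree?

[T [P [A b]] => [T [P [A b]] => [T [P [A str]] => [T [P [A str]]]]]]

12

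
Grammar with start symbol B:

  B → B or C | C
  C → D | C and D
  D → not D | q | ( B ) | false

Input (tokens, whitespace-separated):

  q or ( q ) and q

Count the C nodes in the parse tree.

[B [B [C [D q]]] or [C [C [D ( [B [C [D q]]] )]] and [D q]]]

4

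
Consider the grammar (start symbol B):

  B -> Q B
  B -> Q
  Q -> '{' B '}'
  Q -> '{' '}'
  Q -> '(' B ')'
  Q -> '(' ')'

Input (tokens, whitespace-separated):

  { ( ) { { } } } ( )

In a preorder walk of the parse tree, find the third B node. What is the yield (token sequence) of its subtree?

[B [Q { [B [Q ( )] [B [Q { [B [Q { }]] }]]] }] [B [Q ( )]]]

{ { } }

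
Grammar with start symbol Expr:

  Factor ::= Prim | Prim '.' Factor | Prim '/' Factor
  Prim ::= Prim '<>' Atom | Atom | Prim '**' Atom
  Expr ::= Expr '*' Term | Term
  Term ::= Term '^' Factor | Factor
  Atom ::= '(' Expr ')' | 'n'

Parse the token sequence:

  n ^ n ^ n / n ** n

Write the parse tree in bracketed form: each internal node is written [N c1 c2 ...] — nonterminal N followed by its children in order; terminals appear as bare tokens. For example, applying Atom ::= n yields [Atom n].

[Expr [Term [Term [Term [Factor [Prim [Atom n]]]] ^ [Factor [Prim [Atom n]]]] ^ [Factor [Prim [Atom n]] / [Factor [Prim [Prim [Atom n]] ** [Atom n]]]]]]

Expr
Term
Term ^ Factor
Term ^ Factor ^ Factor
Factor ^ Factor ^ Factor
Prim ^ Factor ^ Factor
Atom ^ Factor ^ Factor
n ^ Factor ^ Factor
n ^ Prim ^ Factor
n ^ Atom ^ Factor
n ^ n ^ Factor
n ^ n ^ Prim / Factor
n ^ n ^ Atom / Factor
n ^ n ^ n / Factor
n ^ n ^ n / Prim
n ^ n ^ n / Prim ** Atom
n ^ n ^ n / Atom ** Atom
n ^ n ^ n / n ** Atom
n ^ n ^ n / n ** n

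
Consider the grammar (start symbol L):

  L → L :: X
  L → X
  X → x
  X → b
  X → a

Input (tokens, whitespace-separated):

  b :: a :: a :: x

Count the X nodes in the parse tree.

4

[L [L [L [L [X b]] :: [X a]] :: [X a]] :: [X x]]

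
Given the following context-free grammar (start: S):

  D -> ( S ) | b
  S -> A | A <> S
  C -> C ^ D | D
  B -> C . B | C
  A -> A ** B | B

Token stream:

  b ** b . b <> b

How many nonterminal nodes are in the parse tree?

17

[S [A [A [B [C [D b]]]] ** [B [C [D b]] . [B [C [D b]]]]] <> [S [A [B [C [D b]]]]]]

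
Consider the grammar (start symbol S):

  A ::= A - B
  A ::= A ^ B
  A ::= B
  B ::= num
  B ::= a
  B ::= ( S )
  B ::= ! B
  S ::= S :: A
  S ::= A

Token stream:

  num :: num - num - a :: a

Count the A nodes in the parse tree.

5

[S [S [S [A [B num]]] :: [A [A [A [B num]] - [B num]] - [B a]]] :: [A [B a]]]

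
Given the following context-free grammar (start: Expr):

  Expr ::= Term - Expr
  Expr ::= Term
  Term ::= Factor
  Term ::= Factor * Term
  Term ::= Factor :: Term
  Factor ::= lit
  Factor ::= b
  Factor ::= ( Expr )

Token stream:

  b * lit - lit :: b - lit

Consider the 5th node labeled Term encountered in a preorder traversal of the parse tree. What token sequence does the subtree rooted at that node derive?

lit

[Expr [Term [Factor b] * [Term [Factor lit]]] - [Expr [Term [Factor lit] :: [Term [Factor b]]] - [Expr [Term [Factor lit]]]]]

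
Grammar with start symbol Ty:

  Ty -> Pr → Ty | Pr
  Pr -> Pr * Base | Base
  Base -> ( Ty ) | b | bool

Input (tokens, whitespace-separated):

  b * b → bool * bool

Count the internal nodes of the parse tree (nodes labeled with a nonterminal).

[Ty [Pr [Pr [Base b]] * [Base b]] → [Ty [Pr [Pr [Base bool]] * [Base bool]]]]

10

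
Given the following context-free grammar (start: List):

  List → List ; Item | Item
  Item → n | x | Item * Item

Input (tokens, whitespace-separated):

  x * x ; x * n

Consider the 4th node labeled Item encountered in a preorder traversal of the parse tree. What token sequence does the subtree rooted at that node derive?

[List [List [Item [Item x] * [Item x]]] ; [Item [Item x] * [Item n]]]

x * n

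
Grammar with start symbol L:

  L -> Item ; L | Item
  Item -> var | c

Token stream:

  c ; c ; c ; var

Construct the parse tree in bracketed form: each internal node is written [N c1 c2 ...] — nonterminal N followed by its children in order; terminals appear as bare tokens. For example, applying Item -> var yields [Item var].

L
Item ; L
c ; L
c ; Item ; L
c ; c ; L
c ; c ; Item ; L
c ; c ; c ; L
c ; c ; c ; Item
c ; c ; c ; var

[L [Item c] ; [L [Item c] ; [L [Item c] ; [L [Item var]]]]]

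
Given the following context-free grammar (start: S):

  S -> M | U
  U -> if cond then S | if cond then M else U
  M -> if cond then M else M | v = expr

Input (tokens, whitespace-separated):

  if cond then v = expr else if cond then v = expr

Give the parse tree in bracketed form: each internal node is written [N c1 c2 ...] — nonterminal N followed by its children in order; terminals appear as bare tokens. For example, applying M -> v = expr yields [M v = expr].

[S [U if cond then [M v = expr] else [U if cond then [S [M v = expr]]]]]

S
U
if cond then M else U
if cond then v = expr else U
if cond then v = expr else if cond then S
if cond then v = expr else if cond then M
if cond then v = expr else if cond then v = expr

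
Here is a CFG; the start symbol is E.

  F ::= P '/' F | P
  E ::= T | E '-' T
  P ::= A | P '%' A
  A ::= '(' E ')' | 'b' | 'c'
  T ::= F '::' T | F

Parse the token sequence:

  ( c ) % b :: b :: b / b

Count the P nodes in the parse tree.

[E [T [F [P [P [A ( [E [T [F [P [A c]]]]] )]] % [A b]]] :: [T [F [P [A b]]] :: [T [F [P [A b]] / [F [P [A b]]]]]]]]

6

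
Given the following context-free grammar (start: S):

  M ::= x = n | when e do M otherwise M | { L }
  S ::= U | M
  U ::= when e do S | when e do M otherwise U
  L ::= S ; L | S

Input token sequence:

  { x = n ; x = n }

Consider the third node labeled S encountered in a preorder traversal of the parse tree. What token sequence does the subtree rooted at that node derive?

[S [M { [L [S [M x = n]] ; [L [S [M x = n]]]] }]]

x = n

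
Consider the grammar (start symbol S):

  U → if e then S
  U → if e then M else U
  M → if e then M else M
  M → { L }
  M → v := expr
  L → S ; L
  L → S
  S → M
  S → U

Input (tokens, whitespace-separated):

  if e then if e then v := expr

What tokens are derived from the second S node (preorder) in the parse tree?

[S [U if e then [S [U if e then [S [M v := expr]]]]]]

if e then v := expr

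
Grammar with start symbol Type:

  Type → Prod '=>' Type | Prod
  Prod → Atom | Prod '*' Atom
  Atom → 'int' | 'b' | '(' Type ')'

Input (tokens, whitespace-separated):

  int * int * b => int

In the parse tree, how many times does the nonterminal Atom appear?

4

[Type [Prod [Prod [Prod [Atom int]] * [Atom int]] * [Atom b]] => [Type [Prod [Atom int]]]]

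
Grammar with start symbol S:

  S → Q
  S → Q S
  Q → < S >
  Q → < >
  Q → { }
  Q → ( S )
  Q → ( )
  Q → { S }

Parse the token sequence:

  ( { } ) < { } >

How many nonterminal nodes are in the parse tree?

8

[S [Q ( [S [Q { }]] )] [S [Q < [S [Q { }]] >]]]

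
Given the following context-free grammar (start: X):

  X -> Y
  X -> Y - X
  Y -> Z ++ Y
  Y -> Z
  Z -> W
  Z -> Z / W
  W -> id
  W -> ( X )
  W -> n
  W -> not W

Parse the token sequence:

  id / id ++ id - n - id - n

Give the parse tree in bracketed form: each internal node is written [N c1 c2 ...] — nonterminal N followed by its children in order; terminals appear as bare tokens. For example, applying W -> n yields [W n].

X
Y - X
Z ++ Y - X
Z / W ++ Y - X
W / W ++ Y - X
id / W ++ Y - X
id / id ++ Y - X
id / id ++ Z - X
id / id ++ W - X
id / id ++ id - X
id / id ++ id - Y - X
id / id ++ id - Z - X
id / id ++ id - W - X
id / id ++ id - n - X
id / id ++ id - n - Y - X
id / id ++ id - n - Z - X
id / id ++ id - n - W - X
id / id ++ id - n - id - X
id / id ++ id - n - id - Y
id / id ++ id - n - id - Z
id / id ++ id - n - id - W
id / id ++ id - n - id - n

[X [Y [Z [Z [W id]] / [W id]] ++ [Y [Z [W id]]]] - [X [Y [Z [W n]]] - [X [Y [Z [W id]]] - [X [Y [Z [W n]]]]]]]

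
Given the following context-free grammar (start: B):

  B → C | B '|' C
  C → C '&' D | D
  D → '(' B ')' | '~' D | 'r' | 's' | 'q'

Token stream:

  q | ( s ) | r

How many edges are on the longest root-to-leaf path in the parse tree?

7

[B [B [B [C [D q]]] | [C [D ( [B [C [D s]]] )]]] | [C [D r]]]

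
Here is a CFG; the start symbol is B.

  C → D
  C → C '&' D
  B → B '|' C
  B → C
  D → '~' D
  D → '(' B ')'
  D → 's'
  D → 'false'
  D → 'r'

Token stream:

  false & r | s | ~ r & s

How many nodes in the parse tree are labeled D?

[B [B [B [C [C [D false]] & [D r]]] | [C [D s]]] | [C [C [D ~ [D r]]] & [D s]]]

6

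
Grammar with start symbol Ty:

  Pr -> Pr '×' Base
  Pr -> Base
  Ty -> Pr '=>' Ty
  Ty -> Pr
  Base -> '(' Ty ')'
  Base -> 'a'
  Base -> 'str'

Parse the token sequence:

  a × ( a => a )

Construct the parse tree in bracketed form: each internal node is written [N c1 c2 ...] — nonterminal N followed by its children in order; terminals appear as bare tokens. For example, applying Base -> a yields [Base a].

Ty
Pr
Pr × Base
Base × Base
a × Base
a × ( Ty )
a × ( Pr => Ty )
a × ( Base => Ty )
a × ( a => Ty )
a × ( a => Pr )
a × ( a => Base )
a × ( a => a )

[Ty [Pr [Pr [Base a]] × [Base ( [Ty [Pr [Base a]] => [Ty [Pr [Base a]]]] )]]]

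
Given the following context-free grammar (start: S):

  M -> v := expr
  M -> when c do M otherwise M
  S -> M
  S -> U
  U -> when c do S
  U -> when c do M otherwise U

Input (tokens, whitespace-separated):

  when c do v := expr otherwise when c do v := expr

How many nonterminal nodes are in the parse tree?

6

[S [U when c do [M v := expr] otherwise [U when c do [S [M v := expr]]]]]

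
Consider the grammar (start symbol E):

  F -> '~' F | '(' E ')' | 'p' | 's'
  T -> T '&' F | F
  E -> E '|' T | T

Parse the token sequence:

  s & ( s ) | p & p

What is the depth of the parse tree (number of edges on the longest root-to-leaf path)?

[E [E [T [T [F s]] & [F ( [E [T [F s]]] )]]] | [T [T [F p]] & [F p]]]

7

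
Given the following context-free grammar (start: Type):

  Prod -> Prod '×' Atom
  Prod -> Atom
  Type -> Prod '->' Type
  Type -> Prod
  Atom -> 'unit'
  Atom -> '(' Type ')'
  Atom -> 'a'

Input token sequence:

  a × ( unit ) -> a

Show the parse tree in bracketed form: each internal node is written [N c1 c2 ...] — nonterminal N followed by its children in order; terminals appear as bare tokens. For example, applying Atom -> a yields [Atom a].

Type
Prod -> Type
Prod × Atom -> Type
Atom × Atom -> Type
a × Atom -> Type
a × ( Type ) -> Type
a × ( Prod ) -> Type
a × ( Atom ) -> Type
a × ( unit ) -> Type
a × ( unit ) -> Prod
a × ( unit ) -> Atom
a × ( unit ) -> a

[Type [Prod [Prod [Atom a]] × [Atom ( [Type [Prod [Atom unit]]] )]] -> [Type [Prod [Atom a]]]]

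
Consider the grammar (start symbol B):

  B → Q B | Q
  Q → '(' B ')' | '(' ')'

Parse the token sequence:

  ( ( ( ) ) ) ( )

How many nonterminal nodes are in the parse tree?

8

[B [Q ( [B [Q ( [B [Q ( )]] )]] )] [B [Q ( )]]]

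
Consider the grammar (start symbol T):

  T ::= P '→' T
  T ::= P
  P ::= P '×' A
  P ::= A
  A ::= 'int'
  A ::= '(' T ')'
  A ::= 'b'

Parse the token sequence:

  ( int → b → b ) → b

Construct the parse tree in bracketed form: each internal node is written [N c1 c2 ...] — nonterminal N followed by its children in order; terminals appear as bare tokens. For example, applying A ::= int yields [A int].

[T [P [A ( [T [P [A int]] → [T [P [A b]] → [T [P [A b]]]]] )]] → [T [P [A b]]]]

T
P → T
A → T
( T ) → T
( P → T ) → T
( A → T ) → T
( int → T ) → T
( int → P → T ) → T
( int → A → T ) → T
( int → b → T ) → T
( int → b → P ) → T
( int → b → A ) → T
( int → b → b ) → T
( int → b → b ) → P
( int → b → b ) → A
( int → b → b ) → b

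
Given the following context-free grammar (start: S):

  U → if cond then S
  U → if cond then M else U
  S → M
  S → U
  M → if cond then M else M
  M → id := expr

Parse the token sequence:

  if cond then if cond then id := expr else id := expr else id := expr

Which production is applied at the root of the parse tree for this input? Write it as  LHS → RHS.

S → M

[S [M if cond then [M if cond then [M id := expr] else [M id := expr]] else [M id := expr]]]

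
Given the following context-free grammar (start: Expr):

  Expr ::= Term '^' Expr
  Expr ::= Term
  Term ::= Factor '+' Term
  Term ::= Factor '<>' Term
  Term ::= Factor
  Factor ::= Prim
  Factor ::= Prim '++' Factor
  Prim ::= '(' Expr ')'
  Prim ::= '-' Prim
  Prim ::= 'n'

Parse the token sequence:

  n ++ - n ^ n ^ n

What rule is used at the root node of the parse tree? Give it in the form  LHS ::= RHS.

[Expr [Term [Factor [Prim n] ++ [Factor [Prim - [Prim n]]]]] ^ [Expr [Term [Factor [Prim n]]] ^ [Expr [Term [Factor [Prim n]]]]]]

Expr ::= Term '^' Expr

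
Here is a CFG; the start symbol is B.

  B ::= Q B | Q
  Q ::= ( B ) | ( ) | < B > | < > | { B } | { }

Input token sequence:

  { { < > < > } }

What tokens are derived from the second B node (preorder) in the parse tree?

[B [Q { [B [Q { [B [Q < >] [B [Q < >]]] }]] }]]

{ < > < > }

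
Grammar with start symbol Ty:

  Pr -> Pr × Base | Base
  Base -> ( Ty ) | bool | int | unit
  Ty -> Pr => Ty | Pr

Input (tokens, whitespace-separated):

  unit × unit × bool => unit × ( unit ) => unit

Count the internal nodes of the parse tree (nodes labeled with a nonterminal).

[Ty [Pr [Pr [Pr [Base unit]] × [Base unit]] × [Base bool]] => [Ty [Pr [Pr [Base unit]] × [Base ( [Ty [Pr [Base unit]]] )]] => [Ty [Pr [Base unit]]]]]

18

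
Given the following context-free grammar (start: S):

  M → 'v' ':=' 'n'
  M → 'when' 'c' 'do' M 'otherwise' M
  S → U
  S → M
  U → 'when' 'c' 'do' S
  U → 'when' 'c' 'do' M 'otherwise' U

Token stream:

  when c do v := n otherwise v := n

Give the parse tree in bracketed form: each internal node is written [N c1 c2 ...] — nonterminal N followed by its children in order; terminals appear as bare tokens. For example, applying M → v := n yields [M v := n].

S
M
when c do M otherwise M
when c do v := n otherwise M
when c do v := n otherwise v := n

[S [M when c do [M v := n] otherwise [M v := n]]]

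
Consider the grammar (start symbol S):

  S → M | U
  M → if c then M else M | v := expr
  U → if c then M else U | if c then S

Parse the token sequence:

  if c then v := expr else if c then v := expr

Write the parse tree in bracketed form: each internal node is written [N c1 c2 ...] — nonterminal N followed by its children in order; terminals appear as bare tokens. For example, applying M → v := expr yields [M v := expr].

[S [U if c then [M v := expr] else [U if c then [S [M v := expr]]]]]

S
U
if c then M else U
if c then v := expr else U
if c then v := expr else if c then S
if c then v := expr else if c then M
if c then v := expr else if c then v := expr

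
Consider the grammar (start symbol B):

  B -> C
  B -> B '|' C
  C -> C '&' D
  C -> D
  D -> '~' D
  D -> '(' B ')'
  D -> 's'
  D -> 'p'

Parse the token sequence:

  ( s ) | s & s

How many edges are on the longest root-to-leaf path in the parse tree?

7

[B [B [C [D ( [B [C [D s]]] )]]] | [C [C [D s]] & [D s]]]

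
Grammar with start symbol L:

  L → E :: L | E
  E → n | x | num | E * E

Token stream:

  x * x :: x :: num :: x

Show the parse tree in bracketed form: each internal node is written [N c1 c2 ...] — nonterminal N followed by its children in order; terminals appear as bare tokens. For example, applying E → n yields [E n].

L
E :: L
E * E :: L
x * E :: L
x * x :: L
x * x :: E :: L
x * x :: x :: L
x * x :: x :: E :: L
x * x :: x :: num :: L
x * x :: x :: num :: E
x * x :: x :: num :: x

[L [E [E x] * [E x]] :: [L [E x] :: [L [E num] :: [L [E x]]]]]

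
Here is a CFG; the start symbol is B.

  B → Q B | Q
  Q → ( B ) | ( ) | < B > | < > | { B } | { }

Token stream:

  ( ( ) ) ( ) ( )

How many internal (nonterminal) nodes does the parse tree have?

8

[B [Q ( [B [Q ( )]] )] [B [Q ( )] [B [Q ( )]]]]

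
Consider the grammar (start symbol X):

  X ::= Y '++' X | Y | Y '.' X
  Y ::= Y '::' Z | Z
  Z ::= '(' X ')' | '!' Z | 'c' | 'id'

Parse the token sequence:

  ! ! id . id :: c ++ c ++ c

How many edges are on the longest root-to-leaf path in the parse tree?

6

[X [Y [Z ! [Z ! [Z id]]]] . [X [Y [Y [Z id]] :: [Z c]] ++ [X [Y [Z c]] ++ [X [Y [Z c]]]]]]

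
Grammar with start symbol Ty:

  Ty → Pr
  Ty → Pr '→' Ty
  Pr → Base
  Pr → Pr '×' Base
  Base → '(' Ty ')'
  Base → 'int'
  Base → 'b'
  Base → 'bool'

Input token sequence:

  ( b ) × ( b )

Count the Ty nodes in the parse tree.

3

[Ty [Pr [Pr [Base ( [Ty [Pr [Base b]]] )]] × [Base ( [Ty [Pr [Base b]]] )]]]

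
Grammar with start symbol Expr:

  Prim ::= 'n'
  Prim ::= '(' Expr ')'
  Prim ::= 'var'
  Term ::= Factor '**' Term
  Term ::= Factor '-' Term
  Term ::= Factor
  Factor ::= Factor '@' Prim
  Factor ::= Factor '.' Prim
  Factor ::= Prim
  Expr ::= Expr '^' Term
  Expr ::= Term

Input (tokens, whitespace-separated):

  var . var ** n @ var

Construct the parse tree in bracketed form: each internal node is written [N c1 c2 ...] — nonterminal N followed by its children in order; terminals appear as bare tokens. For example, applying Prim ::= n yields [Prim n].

[Expr [Term [Factor [Factor [Prim var]] . [Prim var]] ** [Term [Factor [Factor [Prim n]] @ [Prim var]]]]]

Expr
Term
Factor ** Term
Factor . Prim ** Term
Prim . Prim ** Term
var . Prim ** Term
var . var ** Term
var . var ** Factor
var . var ** Factor @ Prim
var . var ** Prim @ Prim
var . var ** n @ Prim
var . var ** n @ var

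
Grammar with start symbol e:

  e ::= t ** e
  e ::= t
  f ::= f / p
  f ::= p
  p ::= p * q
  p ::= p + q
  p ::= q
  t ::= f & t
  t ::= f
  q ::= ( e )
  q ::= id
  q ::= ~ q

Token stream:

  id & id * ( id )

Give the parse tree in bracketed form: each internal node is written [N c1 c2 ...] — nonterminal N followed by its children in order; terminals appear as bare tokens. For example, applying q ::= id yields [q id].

[e [t [f [p [q id]]] & [t [f [p [p [q id]] * [q ( [e [t [f [p [q id]]]]] )]]]]]]

e
t
f & t
p & t
q & t
id & t
id & f
id & p
id & p * q
id & q * q
id & id * q
id & id * ( e )
id & id * ( t )
id & id * ( f )
id & id * ( p )
id & id * ( q )
id & id * ( id )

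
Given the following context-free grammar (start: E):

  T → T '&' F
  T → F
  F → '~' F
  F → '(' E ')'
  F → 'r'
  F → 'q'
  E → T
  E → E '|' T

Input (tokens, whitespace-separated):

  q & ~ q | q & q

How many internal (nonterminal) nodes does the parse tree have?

[E [E [T [T [F q]] & [F ~ [F q]]]] | [T [T [F q]] & [F q]]]

11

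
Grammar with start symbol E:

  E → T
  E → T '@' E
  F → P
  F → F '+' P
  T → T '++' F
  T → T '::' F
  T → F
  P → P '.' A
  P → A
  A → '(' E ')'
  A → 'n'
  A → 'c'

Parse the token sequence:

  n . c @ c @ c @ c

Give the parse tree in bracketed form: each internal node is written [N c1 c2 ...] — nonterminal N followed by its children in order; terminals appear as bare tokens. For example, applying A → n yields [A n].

[E [T [F [P [P [A n]] . [A c]]]] @ [E [T [F [P [A c]]]] @ [E [T [F [P [A c]]]] @ [E [T [F [P [A c]]]]]]]]

E
T @ E
F @ E
P @ E
P . A @ E
A . A @ E
n . A @ E
n . c @ E
n . c @ T @ E
n . c @ F @ E
n . c @ P @ E
n . c @ A @ E
n . c @ c @ E
n . c @ c @ T @ E
n . c @ c @ F @ E
n . c @ c @ P @ E
n . c @ c @ A @ E
n . c @ c @ c @ E
n . c @ c @ c @ T
n . c @ c @ c @ F
n . c @ c @ c @ P
n . c @ c @ c @ A
n . c @ c @ c @ c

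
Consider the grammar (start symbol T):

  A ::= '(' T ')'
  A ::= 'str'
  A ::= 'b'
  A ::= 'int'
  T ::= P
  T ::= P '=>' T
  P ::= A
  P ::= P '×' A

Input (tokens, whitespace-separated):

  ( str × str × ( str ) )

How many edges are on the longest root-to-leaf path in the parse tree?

[T [P [A ( [T [P [P [P [A str]] × [A str]] × [A ( [T [P [A str]]] )]]] )]]]

9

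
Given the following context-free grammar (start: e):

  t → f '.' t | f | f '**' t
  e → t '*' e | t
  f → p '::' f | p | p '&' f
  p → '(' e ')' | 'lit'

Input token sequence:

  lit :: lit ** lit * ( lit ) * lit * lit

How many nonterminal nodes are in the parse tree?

25

[e [t [f [p lit] :: [f [p lit]]] ** [t [f [p lit]]]] * [e [t [f [p ( [e [t [f [p lit]]]] )]]] * [e [t [f [p lit]]] * [e [t [f [p lit]]]]]]]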